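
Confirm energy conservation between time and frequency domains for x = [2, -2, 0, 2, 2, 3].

Time domain:
Σ|x[n]|² = |2|² + |-2|² + |0|² + |2|² + |2|² + |3|² = 25.0000

Frequency domain:
(1/6)Σ|X[k]|² = (1/6)(|7|² + |-0.5000+6.0622i|² + |2.5000+2.5981i|² + |1|² + |2.5000-2.5981i|² + |-0.5000-6.0622i|²) = (1/6)·150.0000 = 25.0000

Both sides agree, confirming Parseval's theorem.

Σ|x[n]|² = (1/N)Σ|X[k]|² = 25.0000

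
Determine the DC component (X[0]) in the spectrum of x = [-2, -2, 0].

X[0] = Σ(n=0 to 2) x[n] · ω_3^0 = Σ x[n]
= (-2) + (-2) + (0)

X[0] = -4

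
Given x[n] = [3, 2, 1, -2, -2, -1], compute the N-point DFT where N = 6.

X[k] = Σ(n=0 to 5) x[n] · ω_6^(nk)
where ω_6 = e^(-2πi/6)

Computing each X[k]:
X[0] = 1
X[1] = 6.0000-5.1962i
X[2] = 1
X[3] = 3
X[4] = 1
X[5] = 6.0000+5.1962i

X = [1, 6.0000-5.1962i, 1, 3, 1, 6.0000+5.1962i]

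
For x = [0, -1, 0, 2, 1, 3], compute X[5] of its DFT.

X[5] = Σ(n=0 to 5) x[n] · ω_6^(5n) where ω_6 = e^(-2πi/6)
= (0)·ω_6^0 + (-1)·ω_6^5 + (0)·ω_6^10 + (2)·ω_6^15 + (1)·ω_6^20 + (3)·ω_6^25

X[5] = -1.5000-4.3301i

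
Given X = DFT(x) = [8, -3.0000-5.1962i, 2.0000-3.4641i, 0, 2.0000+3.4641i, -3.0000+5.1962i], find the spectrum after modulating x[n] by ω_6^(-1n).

Modulation property: DFT(ω_6^(-1n)·x[n]) = X[(k-1) mod 6], so circularly shift X by 1 positions.

X[k-1] = [-3.0000+5.1962i, 8, -3.0000-5.1962i, 2.0000-3.4641i, 0, 2.0000+3.4641i]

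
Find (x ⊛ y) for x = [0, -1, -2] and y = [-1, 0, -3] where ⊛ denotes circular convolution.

(x ⊛ y)[n] = Σ(m=0 to 2) x[m] · y[(n-m) mod 3]

Computing each output sample:
(x ⊛ y)[0] = 3
(x ⊛ y)[1] = 7
(x ⊛ y)[2] = 2

x ⊛ y = [3, 7, 2]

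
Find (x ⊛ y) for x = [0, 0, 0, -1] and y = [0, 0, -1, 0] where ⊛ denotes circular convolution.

(x ⊛ y)[n] = Σ(m=0 to 3) x[m] · y[(n-m) mod 4]

Computing each output sample:
(x ⊛ y)[0] = 0
(x ⊛ y)[1] = 1
(x ⊛ y)[2] = 0
(x ⊛ y)[3] = 0

x ⊛ y = [0, 1, 0, 0]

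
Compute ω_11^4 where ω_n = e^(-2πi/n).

ω_11^4 = e^(-2πi·4/11)
= cos(-2π·4/11) + i·sin(-2π·4/11)
= cos(-8π/11) + i·sin(-8π/11)

ω_11^4 = cos(-8π/11) + i·sin(-8π/11) = -0.6549-0.7557i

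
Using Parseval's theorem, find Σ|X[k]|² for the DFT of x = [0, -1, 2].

Parseval: Σ|x[n]|² = (1/N)Σ|X[k]|², so Σ|X[k]|² = N·Σ|x[n]|² = 3·5.0000

Σ|X[k]|² = N·Σ|x[n]|² = 3·5.0000 = 15.0000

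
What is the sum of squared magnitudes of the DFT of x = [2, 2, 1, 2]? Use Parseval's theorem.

Parseval: Σ|x[n]|² = (1/N)Σ|X[k]|², so Σ|X[k]|² = N·Σ|x[n]|² = 4·13.0000

Σ|X[k]|² = N·Σ|x[n]|² = 4·13.0000 = 52.0000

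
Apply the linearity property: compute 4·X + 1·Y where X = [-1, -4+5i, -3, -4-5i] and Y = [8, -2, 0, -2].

By linearity: DFT(4x + 1y) = 4·DFT(x) + 1·DFT(y)
= 4·[-1, -4+5i, -3, -4-5i] + 1·[8, -2, 0, -2]

Computing element-wise:
Z[0] = 4·(-1) + 1·(8) = 4
Z[1] = 4·(-4+5i) + 1·(-2) = -18+20i
Z[2] = 4·(-3) + 1·(0) = -12
Z[3] = 4·(-4-5i) + 1·(-2) = -18-20i

DFT(4x + 1y) = 4·X + 1·Y = [4, -18+20i, -12, -18-20i]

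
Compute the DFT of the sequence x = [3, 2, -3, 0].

X[k] = Σ(n=0 to 3) x[n] · ω_4^(nk)
where ω_4 = e^(-2πi/4)

Computing each X[k]:
X[0] = 2
X[1] = 6-2i
X[2] = -2
X[3] = 6+2i

X = [2, 6-2i, -2, 6+2i]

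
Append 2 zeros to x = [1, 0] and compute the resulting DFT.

Original 2-point DFT: [1, 1]
Zero-padded 4-point DFT provides frequency interpolation.

DFT_4([x, 0, ...]) = [1, 1, 1, 1]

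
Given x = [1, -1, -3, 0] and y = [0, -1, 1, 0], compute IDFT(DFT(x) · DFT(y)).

(x ⊛ y)[n] = Σ(m=0 to 3) x[m] · y[(n-m) mod 4]

Computing each output sample:
(x ⊛ y)[0] = -3
(x ⊛ y)[1] = -1
(x ⊛ y)[2] = 2
(x ⊛ y)[3] = 2

x ⊛ y = [-3, -1, 2, 2]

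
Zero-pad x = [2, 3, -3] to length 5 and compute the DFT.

Original 3-point DFT: [2, 2.0000-5.1962i, 2.0000+5.1962i]
Zero-padded 5-point DFT provides frequency interpolation.

DFT_5([x, 0, ...]) = [2, 5.3541-1.0898i, -1.3541-4.6165i, -1.3541+4.6165i, 5.3541+1.0898i]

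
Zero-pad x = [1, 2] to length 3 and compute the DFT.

Original 2-point DFT: [3, -1]
Zero-padded 3-point DFT provides frequency interpolation.

DFT_3([x, 0, ...]) = [3, -1.7321i, 1.7321i]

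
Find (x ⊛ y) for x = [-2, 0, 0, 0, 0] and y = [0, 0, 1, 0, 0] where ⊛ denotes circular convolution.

(x ⊛ y)[n] = Σ(m=0 to 4) x[m] · y[(n-m) mod 5]

Computing each output sample:
(x ⊛ y)[0] = 0
(x ⊛ y)[1] = 0
(x ⊛ y)[2] = -2
(x ⊛ y)[3] = 0
(x ⊛ y)[4] = 0

x ⊛ y = [0, 0, -2, 0, 0]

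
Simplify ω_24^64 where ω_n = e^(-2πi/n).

Since ω_24^24 = 1, powers reduce modulo 24.
64 mod 24 = 16
So ω_24^64 = ω_24^16 = e^(-2πi·16/24)

ω_24^64 = ω_24^16 = -0.5000+0.8660i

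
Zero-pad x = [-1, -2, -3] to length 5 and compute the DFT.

Original 3-point DFT: [-6, 1.5000-0.8660i, 1.5000+0.8660i]
Zero-padded 5-point DFT provides frequency interpolation.

DFT_5([x, 0, ...]) = [-6, 0.8090+3.6655i, -0.3090-1.6776i, -0.3090+1.6776i, 0.8090-3.6655i]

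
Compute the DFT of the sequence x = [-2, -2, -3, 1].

X[k] = Σ(n=0 to 3) x[n] · ω_4^(nk)
where ω_4 = e^(-2πi/4)

Computing each X[k]:
X[0] = -6
X[1] = 1+3i
X[2] = -4
X[3] = 1-3i

X = [-6, 1+3i, -4, 1-3i]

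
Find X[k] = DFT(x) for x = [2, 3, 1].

X[k] = Σ(n=0 to 2) x[n] · ω_3^(nk)
where ω_3 = e^(-2πi/3)

Computing each X[k]:
X[0] = 6
X[1] = -1.7321i
X[2] = 1.7321i

X = [6, -1.7321i, 1.7321i]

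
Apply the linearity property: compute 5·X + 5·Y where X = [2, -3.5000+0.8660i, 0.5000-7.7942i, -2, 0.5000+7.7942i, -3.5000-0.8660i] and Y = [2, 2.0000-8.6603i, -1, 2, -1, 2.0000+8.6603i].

By linearity: DFT(5x + 5y) = 5·DFT(x) + 5·DFT(y)
= 5·[2, -3.5000+0.8660i, 0.5000-7.7942i, -2, 0.5000+7.7942i, -3.5000-0.8660i] + 5·[2, 2.0000-8.6603i, -1, 2, -1, 2.0000+8.6603i]

Computing element-wise:
Z[0] = 5·(2) + 5·(2) = 20
Z[1] = 5·(-3.5000+0.8660i) + 5·(2.0000-8.6603i) = -7.5000-38.9715i
Z[2] = 5·(0.5000-7.7942i) + 5·(-1) = -2.5000-38.9710i
Z[3] = 5·(-2) + 5·(2) = 0
Z[4] = 5·(0.5000+7.7942i) + 5·(-1) = -2.5000+38.9710i
Z[5] = 5·(-3.5000-0.8660i) + 5·(2.0000+8.6603i) = -7.5000+38.9715i

DFT(5x + 5y) = 5·X + 5·Y = [20, -7.5000-38.9715i, -2.5000-38.9710i, 0, -2.5000+38.9710i, -7.5000+38.9715i]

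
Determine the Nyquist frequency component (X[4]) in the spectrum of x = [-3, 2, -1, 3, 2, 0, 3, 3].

X[4] = Σ(n=0 to 7) x[n] · ω_8^(4n) where ω_8 = e^(-2πi/8)
= (-3)·ω_8^0 + (2)·ω_8^4 + (-1)·ω_8^8 + (3)·ω_8^12 + (2)·ω_8^16 + (0)·ω_8^20 + (3)·ω_8^24 + (3)·ω_8^28

X[4] = -7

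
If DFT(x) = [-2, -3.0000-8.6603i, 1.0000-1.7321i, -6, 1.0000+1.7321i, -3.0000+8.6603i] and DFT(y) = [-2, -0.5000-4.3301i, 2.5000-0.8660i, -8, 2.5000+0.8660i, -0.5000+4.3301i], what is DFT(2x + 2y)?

By linearity: DFT(2x + 2y) = 2·DFT(x) + 2·DFT(y)
= 2·[-2, -3.0000-8.6603i, 1.0000-1.7321i, -6, 1.0000+1.7321i, -3.0000+8.6603i] + 2·[-2, -0.5000-4.3301i, 2.5000-0.8660i, -8, 2.5000+0.8660i, -0.5000+4.3301i]

Computing element-wise:
Z[0] = 2·(-2) + 2·(-2) = -8
Z[1] = 2·(-3.0000-8.6603i) + 2·(-0.5000-4.3301i) = -7.0000-25.9808i
Z[2] = 2·(1.0000-1.7321i) + 2·(2.5000-0.8660i) = 7.0000-5.1962i
Z[3] = 2·(-6) + 2·(-8) = -28
Z[4] = 2·(1.0000+1.7321i) + 2·(2.5000+0.8660i) = 7.0000+5.1962i
Z[5] = 2·(-3.0000+8.6603i) + 2·(-0.5000+4.3301i) = -7.0000+25.9808i

DFT(2x + 2y) = 2·X + 2·Y = [-8, -7.0000-25.9808i, 7.0000-5.1962i, -28, 7.0000+5.1962i, -7.0000+25.9808i]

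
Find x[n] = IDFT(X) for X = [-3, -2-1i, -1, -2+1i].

x[n] = (1/4) Σ(k=0 to 3) X[k] · e^(2πikn/4)

Computing each x[n]:
x[0] = -2
x[1] = 0
x[2] = 0
x[3] = -1

x = [-2, 0, 0, -1]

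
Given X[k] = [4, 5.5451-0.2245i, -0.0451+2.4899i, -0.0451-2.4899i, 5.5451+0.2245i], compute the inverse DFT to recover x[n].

x[n] = (1/5) Σ(k=0 to 4) X[k] · e^(2πikn/5)

Computing each x[n]:
x[0] = 3
x[1] = 1
x[2] = 0
x[3] = -2
x[4] = 2

x = [3, 1, 0, -2, 2]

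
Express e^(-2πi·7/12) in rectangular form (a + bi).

ω_12^7 = e^(-2πi·7/12)
= cos(-2π·7/12) + i·sin(-2π·7/12)
= cos(-14π/12) + i·sin(-14π/12)

ω_12^7 = cos(-14π/12) + i·sin(-14π/12) = -0.8660+0.5000i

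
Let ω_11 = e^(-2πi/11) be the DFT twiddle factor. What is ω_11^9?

ω_11^9 = e^(-2πi·9/11)
= cos(-2π·9/11) + i·sin(-2π·9/11)
= cos(-18π/11) + i·sin(-18π/11)

ω_11^9 = cos(-18π/11) + i·sin(-18π/11) = 0.4154+0.9096i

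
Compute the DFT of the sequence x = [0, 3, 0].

X[k] = Σ(n=0 to 2) x[n] · ω_3^(nk)
where ω_3 = e^(-2πi/3)

Computing each X[k]:
X[0] = 3
X[1] = -1.5000-2.5981i
X[2] = -1.5000+2.5981i

X = [3, -1.5000-2.5981i, -1.5000+2.5981i]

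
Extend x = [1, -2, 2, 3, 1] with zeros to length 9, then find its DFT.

Original 5-point DFT: [5, -3.3541+3.4410i, 3.3541+0.8123i, 3.3541-0.8123i, -3.3541-3.4410i]
Zero-padded 9-point DFT provides frequency interpolation.

DFT_9([x, 0, ...]) = [5, -2.6245-3.6241i, -1.9606+4.5264i, 3.5000+2.5981i, 3.0851+0.3563i, 3.0851-0.3563i, 3.5000-2.5981i, -1.9606-4.5264i, -2.6245+3.6241i]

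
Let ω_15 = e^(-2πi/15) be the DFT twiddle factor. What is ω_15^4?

ω_15^4 = e^(-2πi·4/15)
= cos(-2π·4/15) + i·sin(-2π·4/15)
= cos(-8π/15) + i·sin(-8π/15)

ω_15^4 = cos(-8π/15) + i·sin(-8π/15) = -0.1045-0.9945i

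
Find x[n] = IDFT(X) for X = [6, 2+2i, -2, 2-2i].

x[n] = (1/4) Σ(k=0 to 3) X[k] · e^(2πikn/4)

Computing each x[n]:
x[0] = 2
x[1] = 1
x[2] = 0
x[3] = 3

x = [2, 1, 0, 3]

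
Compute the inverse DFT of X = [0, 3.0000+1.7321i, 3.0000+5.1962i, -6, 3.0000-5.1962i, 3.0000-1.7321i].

x[n] = (1/6) Σ(k=0 to 5) X[k] · e^(2πikn/6)

Computing each x[n]:
x[0] = 1
x[1] = -1
x[2] = -1
x[3] = 1
x[4] = -3
x[5] = 3

x = [1, -1, -1, 1, -3, 3]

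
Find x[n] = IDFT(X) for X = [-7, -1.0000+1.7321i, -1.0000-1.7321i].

x[n] = (1/3) Σ(k=0 to 2) X[k] · e^(2πikn/3)

Computing each x[n]:
x[0] = -3
x[1] = -3
x[2] = -1

x = [-3, -3, -1]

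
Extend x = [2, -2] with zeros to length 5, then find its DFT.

Original 2-point DFT: [0, 4]
Zero-padded 5-point DFT provides frequency interpolation.

DFT_5([x, 0, ...]) = [0, 1.3820+1.9021i, 3.6180+1.1756i, 3.6180-1.1756i, 1.3820-1.9021i]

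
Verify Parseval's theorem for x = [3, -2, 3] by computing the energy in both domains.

Time domain:
Σ|x[n]|² = |3|² + |-2|² + |3|² = 22.0000

Frequency domain:
(1/3)Σ|X[k]|² = (1/3)(|4|² + |2.5000+4.3301i|² + |2.5000-4.3301i|²) = (1/3)·66.0000 = 22.0000

Both sides agree, confirming Parseval's theorem.

Σ|x[n]|² = (1/N)Σ|X[k]|² = 22.0000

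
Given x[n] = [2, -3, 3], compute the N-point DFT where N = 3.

X[k] = Σ(n=0 to 2) x[n] · ω_3^(nk)
where ω_3 = e^(-2πi/3)

Computing each X[k]:
X[0] = 2
X[1] = 2.0000+5.1962i
X[2] = 2.0000-5.1962i

X = [2, 2.0000+5.1962i, 2.0000-5.1962i]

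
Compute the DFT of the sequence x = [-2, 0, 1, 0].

X[k] = Σ(n=0 to 3) x[n] · ω_4^(nk)
where ω_4 = e^(-2πi/4)

Computing each X[k]:
X[0] = -1
X[1] = -3
X[2] = -1
X[3] = -3

X = [-1, -3, -1, -3]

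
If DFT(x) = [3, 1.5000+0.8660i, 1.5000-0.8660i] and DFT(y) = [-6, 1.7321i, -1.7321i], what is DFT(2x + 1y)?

By linearity: DFT(2x + 1y) = 2·DFT(x) + 1·DFT(y)
= 2·[3, 1.5000+0.8660i, 1.5000-0.8660i] + 1·[-6, 1.7321i, -1.7321i]

Computing element-wise:
Z[0] = 2·(3) + 1·(-6) = 0
Z[1] = 2·(1.5000+0.8660i) + 1·(1.7321i) = 3.0000+3.4641i
Z[2] = 2·(1.5000-0.8660i) + 1·(-1.7321i) = 3.0000-3.4641i

DFT(2x + 1y) = 2·X + 1·Y = [0, 3.0000+3.4641i, 3.0000-3.4641i]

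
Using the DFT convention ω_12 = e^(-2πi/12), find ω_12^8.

ω_12^8 = e^(-2πi·8/12)
= cos(-2π·8/12) + i·sin(-2π·8/12)
= cos(-16π/12) + i·sin(-16π/12)

ω_12^8 = cos(-16π/12) + i·sin(-16π/12) = -0.5000+0.8660i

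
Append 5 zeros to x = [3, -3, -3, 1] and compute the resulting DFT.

Original 4-point DFT: [-2, 6+4i, 2, 6-4i]
Zero-padded 9-point DFT provides frequency interpolation.

DFT_9([x, 0, ...]) = [-2, -0.3191+4.0168i, 4.7981+4.8465i, 7, 3.0209-1.7683i, 3.0209+1.7683i, 7, 4.7981-4.8465i, -0.3191-4.0168i]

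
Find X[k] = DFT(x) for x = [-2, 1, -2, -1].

X[k] = Σ(n=0 to 3) x[n] · ω_4^(nk)
where ω_4 = e^(-2πi/4)

Computing each X[k]:
X[0] = -4
X[1] = -2i
X[2] = -4
X[3] = 2i

X = [-4, -2i, -4, 2i]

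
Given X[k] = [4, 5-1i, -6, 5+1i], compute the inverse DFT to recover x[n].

x[n] = (1/4) Σ(k=0 to 3) X[k] · e^(2πikn/4)

Computing each x[n]:
x[0] = 2
x[1] = 3
x[2] = -3
x[3] = 2

x = [2, 3, -3, 2]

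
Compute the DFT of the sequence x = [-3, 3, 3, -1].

X[k] = Σ(n=0 to 3) x[n] · ω_4^(nk)
where ω_4 = e^(-2πi/4)

Computing each X[k]:
X[0] = 2
X[1] = -6-4i
X[2] = -2
X[3] = -6+4i

X = [2, -6-4i, -2, -6+4i]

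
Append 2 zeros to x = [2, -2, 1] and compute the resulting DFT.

Original 3-point DFT: [1, 2.5000+2.5981i, 2.5000-2.5981i]
Zero-padded 5-point DFT provides frequency interpolation.

DFT_5([x, 0, ...]) = [1, 0.5729+1.3143i, 3.9271+2.1266i, 3.9271-2.1266i, 0.5729-1.3143i]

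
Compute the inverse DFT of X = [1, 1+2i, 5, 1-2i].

x[n] = (1/4) Σ(k=0 to 3) X[k] · e^(2πikn/4)

Computing each x[n]:
x[0] = 2
x[1] = -2
x[2] = 1
x[3] = 0

x = [2, -2, 1, 0]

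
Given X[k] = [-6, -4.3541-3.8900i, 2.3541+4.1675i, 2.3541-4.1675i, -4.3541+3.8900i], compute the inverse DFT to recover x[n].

x[n] = (1/5) Σ(k=0 to 4) X[k] · e^(2πikn/5)

Computing each x[n]:
x[0] = -2
x[1] = -2
x[2] = 3
x[3] = -2
x[4] = -3

x = [-2, -2, 3, -2, -3]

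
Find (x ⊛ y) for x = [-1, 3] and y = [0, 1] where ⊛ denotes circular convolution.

(x ⊛ y)[n] = Σ(m=0 to 1) x[m] · y[(n-m) mod 2]

Computing each output sample:
(x ⊛ y)[0] = 3
(x ⊛ y)[1] = -1

x ⊛ y = [3, -1]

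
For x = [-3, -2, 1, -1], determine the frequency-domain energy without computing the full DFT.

Parseval: Σ|x[n]|² = (1/N)Σ|X[k]|², so Σ|X[k]|² = N·Σ|x[n]|² = 4·15.0000

Σ|X[k]|² = N·Σ|x[n]|² = 4·15.0000 = 60.0000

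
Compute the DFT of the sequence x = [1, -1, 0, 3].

X[k] = Σ(n=0 to 3) x[n] · ω_4^(nk)
where ω_4 = e^(-2πi/4)

Computing each X[k]:
X[0] = 3
X[1] = 1+4i
X[2] = -1
X[3] = 1-4i

X = [3, 1+4i, -1, 1-4i]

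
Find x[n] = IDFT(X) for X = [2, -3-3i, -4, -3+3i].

x[n] = (1/4) Σ(k=0 to 3) X[k] · e^(2πikn/4)

Computing each x[n]:
x[0] = -2
x[1] = 3
x[2] = 1
x[3] = 0

x = [-2, 3, 1, 0]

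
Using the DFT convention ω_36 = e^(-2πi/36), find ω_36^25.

ω_36^25 = e^(-2πi·25/36)
= cos(-2π·25/36) + i·sin(-2π·25/36)
= cos(-50π/36) + i·sin(-50π/36)

ω_36^25 = cos(-50π/36) + i·sin(-50π/36) = -0.3420+0.9397i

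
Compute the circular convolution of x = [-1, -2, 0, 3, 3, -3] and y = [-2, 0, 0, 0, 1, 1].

(x ⊛ y)[n] = Σ(m=0 to 5) x[m] · y[(n-m) mod 6]

Computing each output sample:
(x ⊛ y)[0] = 0
(x ⊛ y)[1] = 7
(x ⊛ y)[2] = 6
(x ⊛ y)[3] = -6
(x ⊛ y)[4] = -10
(x ⊛ y)[5] = 3

x ⊛ y = [0, 7, 6, -6, -10, 3]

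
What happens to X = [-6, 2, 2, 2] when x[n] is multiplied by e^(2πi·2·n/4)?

Modulation property: DFT(ω_4^(-2n)·x[n]) = X[(k-2) mod 4], so circularly shift X by 2 positions.

X[k-2] = [2, 2, -6, 2]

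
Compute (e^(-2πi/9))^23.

Since ω_9^9 = 1, powers reduce modulo 9.
23 mod 9 = 5
So ω_9^23 = ω_9^5 = e^(-2πi·5/9)

ω_9^23 = ω_9^5 = -0.9397+0.3420i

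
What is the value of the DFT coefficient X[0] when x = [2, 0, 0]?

X[0] = Σ(n=0 to 2) x[n] · ω_3^0 = Σ x[n]
= (2) + (0) + (0)

X[0] = 2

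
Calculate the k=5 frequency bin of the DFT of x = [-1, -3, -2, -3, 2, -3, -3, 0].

X[5] = Σ(n=0 to 7) x[n] · ω_8^(5n) where ω_8 = e^(-2πi/8)
= (-1)·ω_8^0 + (-3)·ω_8^5 + (-2)·ω_8^10 + (-3)·ω_8^15 + (2)·ω_8^20 + (-3)·ω_8^25 + (-3)·ω_8^30 + (0)·ω_8^35

X[5] = -5.1213-3.1213i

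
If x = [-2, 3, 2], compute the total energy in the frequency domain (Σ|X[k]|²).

Parseval: Σ|x[n]|² = (1/N)Σ|X[k]|², so Σ|X[k]|² = N·Σ|x[n]|² = 3·17.0000

Σ|X[k]|² = N·Σ|x[n]|² = 3·17.0000 = 51.0000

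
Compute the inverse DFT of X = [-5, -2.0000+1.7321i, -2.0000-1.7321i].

x[n] = (1/3) Σ(k=0 to 2) X[k] · e^(2πikn/3)

Computing each x[n]:
x[0] = -3
x[1] = -2
x[2] = 0

x = [-3, -2, 0]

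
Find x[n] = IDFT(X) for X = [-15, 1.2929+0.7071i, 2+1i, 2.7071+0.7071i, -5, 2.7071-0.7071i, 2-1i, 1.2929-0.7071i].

x[n] = (1/8) Σ(k=0 to 7) X[k] · e^(2πikn/8)

Computing each x[n]:
x[0] = -1
x[1] = -2
x[2] = -3
x[3] = -1
x[4] = -3
x[5] = -1
x[6] = -3
x[7] = -1

x = [-1, -2, -3, -1, -3, -1, -3, -1]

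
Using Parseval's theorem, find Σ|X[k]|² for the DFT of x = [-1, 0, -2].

Parseval: Σ|x[n]|² = (1/N)Σ|X[k]|², so Σ|X[k]|² = N·Σ|x[n]|² = 3·5.0000

Σ|X[k]|² = N·Σ|x[n]|² = 3·5.0000 = 15.0000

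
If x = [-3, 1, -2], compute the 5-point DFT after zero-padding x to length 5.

Original 3-point DFT: [-4, -2.5000-2.5981i, -2.5000+2.5981i]
Zero-padded 5-point DFT provides frequency interpolation.

DFT_5([x, 0, ...]) = [-4, -1.0729+0.2245i, -4.4271-2.4899i, -4.4271+2.4899i, -1.0729-0.2245i]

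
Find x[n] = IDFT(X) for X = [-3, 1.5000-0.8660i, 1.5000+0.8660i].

x[n] = (1/3) Σ(k=0 to 2) X[k] · e^(2πikn/3)

Computing each x[n]:
x[0] = 0
x[1] = -1
x[2] = -2

x = [0, -1, -2]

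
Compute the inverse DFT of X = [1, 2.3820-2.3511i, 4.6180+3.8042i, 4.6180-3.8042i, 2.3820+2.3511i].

x[n] = (1/5) Σ(k=0 to 4) X[k] · e^(2πikn/5)

Computing each x[n]:
x[0] = 3
x[1] = -1
x[2] = 2
x[3] = -2
x[4] = -1

x = [3, -1, 2, -2, -1]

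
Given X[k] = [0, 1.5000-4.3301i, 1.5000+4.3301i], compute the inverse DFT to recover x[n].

x[n] = (1/3) Σ(k=0 to 2) X[k] · e^(2πikn/3)

Computing each x[n]:
x[0] = 1
x[1] = 2
x[2] = -3

x = [1, 2, -3]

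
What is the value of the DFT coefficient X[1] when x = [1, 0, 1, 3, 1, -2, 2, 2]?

X[1] = Σ(n=0 to 7) x[n] · ω_8^(1n) where ω_8 = e^(-2πi/8)
= (1)·ω_8^0 + (0)·ω_8^1 + (1)·ω_8^2 + (3)·ω_8^3 + (1)·ω_8^4 + (-2)·ω_8^5 + (2)·ω_8^6 + (2)·ω_8^7

X[1] = 0.7071-1.1213i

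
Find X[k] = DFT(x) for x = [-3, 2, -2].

X[k] = Σ(n=0 to 2) x[n] · ω_3^(nk)
where ω_3 = e^(-2πi/3)

Computing each X[k]:
X[0] = -3
X[1] = -3.0000-3.4641i
X[2] = -3.0000+3.4641i

X = [-3, -3.0000-3.4641i, -3.0000+3.4641i]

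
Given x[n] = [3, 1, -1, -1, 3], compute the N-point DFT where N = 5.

X[k] = Σ(n=0 to 4) x[n] · ω_5^(nk)
where ω_5 = e^(-2πi/5)

Computing each X[k]:
X[0] = 5
X[1] = 5.8541+1.9021i
X[2] = -0.8541+1.1756i
X[3] = -0.8541-1.1756i
X[4] = 5.8541-1.9021i

X = [5, 5.8541+1.9021i, -0.8541+1.1756i, -0.8541-1.1756i, 5.8541-1.9021i]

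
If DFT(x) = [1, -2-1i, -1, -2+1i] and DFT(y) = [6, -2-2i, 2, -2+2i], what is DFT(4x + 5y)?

By linearity: DFT(4x + 5y) = 4·DFT(x) + 5·DFT(y)
= 4·[1, -2-1i, -1, -2+1i] + 5·[6, -2-2i, 2, -2+2i]

Computing element-wise:
Z[0] = 4·(1) + 5·(6) = 34
Z[1] = 4·(-2-1i) + 5·(-2-2i) = -18-14i
Z[2] = 4·(-1) + 5·(2) = 6
Z[3] = 4·(-2+1i) + 5·(-2+2i) = -18+14i

DFT(4x + 5y) = 4·X + 5·Y = [34, -18-14i, 6, -18+14i]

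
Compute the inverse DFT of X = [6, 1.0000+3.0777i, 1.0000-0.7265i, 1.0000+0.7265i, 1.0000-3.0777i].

x[n] = (1/5) Σ(k=0 to 4) X[k] · e^(2πikn/5)

Computing each x[n]:
x[0] = 2
x[1] = 0
x[2] = 0
x[3] = 2
x[4] = 2

x = [2, 0, 0, 2, 2]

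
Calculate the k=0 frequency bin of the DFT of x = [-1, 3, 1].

X[0] = Σ(n=0 to 2) x[n] · ω_3^0 = Σ x[n]
= (-1) + (3) + (1)

X[0] = 3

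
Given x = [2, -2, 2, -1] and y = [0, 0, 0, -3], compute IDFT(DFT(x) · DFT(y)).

(x ⊛ y)[n] = Σ(m=0 to 3) x[m] · y[(n-m) mod 4]

Computing each output sample:
(x ⊛ y)[0] = 6
(x ⊛ y)[1] = -6
(x ⊛ y)[2] = 3
(x ⊛ y)[3] = -6

x ⊛ y = [6, -6, 3, -6]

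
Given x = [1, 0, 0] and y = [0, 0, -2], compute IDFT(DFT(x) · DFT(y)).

(x ⊛ y)[n] = Σ(m=0 to 2) x[m] · y[(n-m) mod 3]

Computing each output sample:
(x ⊛ y)[0] = 0
(x ⊛ y)[1] = 0
(x ⊛ y)[2] = -2

x ⊛ y = [0, 0, -2]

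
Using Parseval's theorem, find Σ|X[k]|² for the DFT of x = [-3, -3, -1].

Parseval: Σ|x[n]|² = (1/N)Σ|X[k]|², so Σ|X[k]|² = N·Σ|x[n]|² = 3·19.0000

Σ|X[k]|² = N·Σ|x[n]|² = 3·19.0000 = 57.0000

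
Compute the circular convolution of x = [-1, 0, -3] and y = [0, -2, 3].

(x ⊛ y)[n] = Σ(m=0 to 2) x[m] · y[(n-m) mod 3]

Computing each output sample:
(x ⊛ y)[0] = 6
(x ⊛ y)[1] = -7
(x ⊛ y)[2] = -3

x ⊛ y = [6, -7, -3]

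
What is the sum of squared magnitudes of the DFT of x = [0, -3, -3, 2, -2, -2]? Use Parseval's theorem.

Parseval: Σ|x[n]|² = (1/N)Σ|X[k]|², so Σ|X[k]|² = N·Σ|x[n]|² = 6·30.0000

Σ|X[k]|² = N·Σ|x[n]|² = 6·30.0000 = 180.0000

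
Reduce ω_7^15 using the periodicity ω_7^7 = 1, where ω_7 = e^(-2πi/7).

Since ω_7^7 = 1, powers reduce modulo 7.
15 mod 7 = 1
So ω_7^15 = ω_7^1 = e^(-2πi·1/7)

ω_7^15 = ω_7^1 = 0.6235-0.7818i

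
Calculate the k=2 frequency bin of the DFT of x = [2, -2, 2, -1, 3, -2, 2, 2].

X[2] = Σ(n=0 to 7) x[n] · ω_8^(2n) where ω_8 = e^(-2πi/8)
= (2)·ω_8^0 + (-2)·ω_8^2 + (2)·ω_8^4 + (-1)·ω_8^6 + (3)·ω_8^8 + (-2)·ω_8^10 + (2)·ω_8^12 + (2)·ω_8^14

X[2] = 1+5i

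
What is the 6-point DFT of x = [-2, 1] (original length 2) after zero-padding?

Original 2-point DFT: [-1, -3]
Zero-padded 6-point DFT provides frequency interpolation.

DFT_6([x, 0, ...]) = [-1, -1.5000-0.8660i, -2.5000-0.8660i, -3, -2.5000+0.8660i, -1.5000+0.8660i]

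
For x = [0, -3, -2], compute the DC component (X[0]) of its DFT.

X[0] = Σ(n=0 to 2) x[n] · ω_3^0 = Σ x[n]
= (0) + (-3) + (-2)

X[0] = -5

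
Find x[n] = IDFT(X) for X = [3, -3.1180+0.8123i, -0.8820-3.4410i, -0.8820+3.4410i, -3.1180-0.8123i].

x[n] = (1/5) Σ(k=0 to 4) X[k] · e^(2πikn/5)

Computing each x[n]:
x[0] = -1
x[1] = 1
x[2] = 0
x[3] = 3
x[4] = 0

x = [-1, 1, 0, 3, 0]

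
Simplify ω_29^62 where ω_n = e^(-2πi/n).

Since ω_29^29 = 1, powers reduce modulo 29.
62 mod 29 = 4
So ω_29^62 = ω_29^4 = e^(-2πi·4/29)

ω_29^62 = ω_29^4 = 0.6474-0.7622i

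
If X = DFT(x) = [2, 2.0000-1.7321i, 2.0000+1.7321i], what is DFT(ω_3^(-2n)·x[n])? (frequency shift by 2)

Modulation property: DFT(ω_3^(-2n)·x[n]) = X[(k-2) mod 3], so circularly shift X by 2 positions.

X[k-2] = [2.0000-1.7321i, 2.0000+1.7321i, 2]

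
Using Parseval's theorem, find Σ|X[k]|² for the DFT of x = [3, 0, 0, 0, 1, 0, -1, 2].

Parseval: Σ|x[n]|² = (1/N)Σ|X[k]|², so Σ|X[k]|² = N·Σ|x[n]|² = 8·15.0000

Σ|X[k]|² = N·Σ|x[n]|² = 8·15.0000 = 120.0000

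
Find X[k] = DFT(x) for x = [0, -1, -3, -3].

X[k] = Σ(n=0 to 3) x[n] · ω_4^(nk)
where ω_4 = e^(-2πi/4)

Computing each X[k]:
X[0] = -7
X[1] = 3-2i
X[2] = 1
X[3] = 3+2i

X = [-7, 3-2i, 1, 3+2i]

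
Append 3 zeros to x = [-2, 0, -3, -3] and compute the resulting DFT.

Original 4-point DFT: [-8, 1-3i, -2, 1+3i]
Zero-padded 7-point DFT provides frequency interpolation.

DFT_7([x, 0, ...]) = [-8, 1.3705+4.2264i, -1.1676-3.6471i, -3.2029+0.5793i, -3.2029-0.5793i, -1.1676+3.6471i, 1.3705-4.2264i]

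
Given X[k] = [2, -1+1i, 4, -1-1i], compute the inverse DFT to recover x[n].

x[n] = (1/4) Σ(k=0 to 3) X[k] · e^(2πikn/4)

Computing each x[n]:
x[0] = 1
x[1] = -1
x[2] = 2
x[3] = 0

x = [1, -1, 2, 0]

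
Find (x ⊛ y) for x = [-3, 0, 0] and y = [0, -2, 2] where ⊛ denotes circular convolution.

(x ⊛ y)[n] = Σ(m=0 to 2) x[m] · y[(n-m) mod 3]

Computing each output sample:
(x ⊛ y)[0] = 0
(x ⊛ y)[1] = 6
(x ⊛ y)[2] = -6

x ⊛ y = [0, 6, -6]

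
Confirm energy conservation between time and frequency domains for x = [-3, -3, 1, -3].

Time domain:
Σ|x[n]|² = |-3|² + |-3|² + |1|² + |-3|² = 28.0000

Frequency domain:
(1/4)Σ|X[k]|² = (1/4)(|-8|² + |-4|² + |4|² + |-4|²) = (1/4)·112.0000 = 28.0000

Both sides agree, confirming Parseval's theorem.

Σ|x[n]|² = (1/N)Σ|X[k]|² = 28.0000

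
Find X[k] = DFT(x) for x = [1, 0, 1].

X[k] = Σ(n=0 to 2) x[n] · ω_3^(nk)
where ω_3 = e^(-2πi/3)

Computing each X[k]:
X[0] = 2
X[1] = 0.5000+0.8660i
X[2] = 0.5000-0.8660i

X = [2, 0.5000+0.8660i, 0.5000-0.8660i]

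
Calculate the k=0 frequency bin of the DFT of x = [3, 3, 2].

X[0] = Σ(n=0 to 2) x[n] · ω_3^0 = Σ x[n]
= (3) + (3) + (2)

X[0] = 8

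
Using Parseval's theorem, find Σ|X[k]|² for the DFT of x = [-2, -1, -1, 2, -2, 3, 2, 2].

Parseval: Σ|x[n]|² = (1/N)Σ|X[k]|², so Σ|X[k]|² = N·Σ|x[n]|² = 8·31.0000

Σ|X[k]|² = N·Σ|x[n]|² = 8·31.0000 = 248.0000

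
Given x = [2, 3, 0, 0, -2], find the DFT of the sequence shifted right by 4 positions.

Time shift by 4: X_shifted[k] = ω_5^(4k) · X[k]
Shifted x = [3, 0, 0, -2, 2]

DFT(x[n-4]) = [3, 5.2361+0.7265i, 0.7639+3.0777i, 0.7639-3.0777i, 5.2361-0.7265i]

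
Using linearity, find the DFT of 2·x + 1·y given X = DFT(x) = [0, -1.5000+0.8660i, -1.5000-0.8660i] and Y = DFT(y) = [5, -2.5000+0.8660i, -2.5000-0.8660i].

By linearity: DFT(2x + 1y) = 2·DFT(x) + 1·DFT(y)
= 2·[0, -1.5000+0.8660i, -1.5000-0.8660i] + 1·[5, -2.5000+0.8660i, -2.5000-0.8660i]

Computing element-wise:
Z[0] = 2·(0) + 1·(5) = 5
Z[1] = 2·(-1.5000+0.8660i) + 1·(-2.5000+0.8660i) = -5.5000+2.5980i
Z[2] = 2·(-1.5000-0.8660i) + 1·(-2.5000-0.8660i) = -5.5000-2.5980i

DFT(2x + 1y) = 2·X + 1·Y = [5, -5.5000+2.5980i, -5.5000-2.5980i]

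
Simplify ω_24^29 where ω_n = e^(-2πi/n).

Since ω_24^24 = 1, powers reduce modulo 24.
29 mod 24 = 5
So ω_24^29 = ω_24^5 = e^(-2πi·5/24)

ω_24^29 = ω_24^5 = 0.2588-0.9659i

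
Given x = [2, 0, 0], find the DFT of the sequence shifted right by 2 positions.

Time shift by 2: X_shifted[k] = ω_3^(2k) · X[k]
Shifted x = [0, 0, 2]

DFT(x[n-2]) = [2, -1.0000+1.7321i, -1.0000-1.7321i]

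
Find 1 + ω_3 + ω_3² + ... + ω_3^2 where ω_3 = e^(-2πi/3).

Sum of all nth roots of unity equals 0 for n > 1 (geometric series with r ≠ 1).

0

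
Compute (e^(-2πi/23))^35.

Since ω_23^23 = 1, powers reduce modulo 23.
35 mod 23 = 12
So ω_23^35 = ω_23^12 = e^(-2πi·12/23)

ω_23^35 = ω_23^12 = -0.9907+0.1362i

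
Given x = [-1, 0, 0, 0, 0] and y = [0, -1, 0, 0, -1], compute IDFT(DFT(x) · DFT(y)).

(x ⊛ y)[n] = Σ(m=0 to 4) x[m] · y[(n-m) mod 5]

Computing each output sample:
(x ⊛ y)[0] = 0
(x ⊛ y)[1] = 1
(x ⊛ y)[2] = 0
(x ⊛ y)[3] = 0
(x ⊛ y)[4] = 1

x ⊛ y = [0, 1, 0, 0, 1]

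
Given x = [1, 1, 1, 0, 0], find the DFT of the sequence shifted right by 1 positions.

Time shift by 1: X_shifted[k] = ω_5^(1k) · X[k]
Shifted x = [0, 1, 1, 1, 0]

DFT(x[n-1]) = [3, -1.3090-0.9511i, -0.1910-0.5878i, -0.1910+0.5878i, -1.3090+0.9511i]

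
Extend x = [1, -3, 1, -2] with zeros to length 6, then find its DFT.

Original 4-point DFT: [-3, 1i, 7, -1i]
Zero-padded 6-point DFT provides frequency interpolation.

DFT_6([x, 0, ...]) = [-3, 1.0000+1.7321i, 3.4641i, 7, -3.4641i, 1.0000-1.7321i]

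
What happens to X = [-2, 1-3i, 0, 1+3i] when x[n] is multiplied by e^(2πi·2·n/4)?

Modulation property: DFT(ω_4^(-2n)·x[n]) = X[(k-2) mod 4], so circularly shift X by 2 positions.

X[k-2] = [0, 1+3i, -2, 1-3i]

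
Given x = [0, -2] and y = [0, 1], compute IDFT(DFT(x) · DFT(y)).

(x ⊛ y)[n] = Σ(m=0 to 1) x[m] · y[(n-m) mod 2]

Computing each output sample:
(x ⊛ y)[0] = -2
(x ⊛ y)[1] = 0

x ⊛ y = [-2, 0]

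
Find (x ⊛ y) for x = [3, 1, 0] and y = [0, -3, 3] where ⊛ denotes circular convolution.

(x ⊛ y)[n] = Σ(m=0 to 2) x[m] · y[(n-m) mod 3]

Computing each output sample:
(x ⊛ y)[0] = 3
(x ⊛ y)[1] = -9
(x ⊛ y)[2] = 6

x ⊛ y = [3, -9, 6]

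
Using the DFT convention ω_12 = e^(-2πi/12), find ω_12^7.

ω_12^7 = e^(-2πi·7/12)
= cos(-2π·7/12) + i·sin(-2π·7/12)
= cos(-14π/12) + i·sin(-14π/12)

ω_12^7 = cos(-14π/12) + i·sin(-14π/12) = -0.8660+0.5000i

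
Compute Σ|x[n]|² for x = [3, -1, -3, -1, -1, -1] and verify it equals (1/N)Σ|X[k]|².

Time domain:
Σ|x[n]|² = |3|² + |-1|² + |-3|² + |-1|² + |-1|² + |-1|² = 22.0000

Frequency domain:
(1/6)Σ|X[k]|² = (1/6)(|-4|² + |5.0000+1.7321i|² + |5.0000-1.7321i|² + |2|² + |5.0000+1.7321i|² + |5.0000-1.7321i|²) = (1/6)·132.0000 = 22.0000

Both sides agree, confirming Parseval's theorem.

Σ|x[n]|² = (1/N)Σ|X[k]|² = 22.0000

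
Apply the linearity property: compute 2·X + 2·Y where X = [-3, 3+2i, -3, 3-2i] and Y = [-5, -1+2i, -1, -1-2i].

By linearity: DFT(2x + 2y) = 2·DFT(x) + 2·DFT(y)
= 2·[-3, 3+2i, -3, 3-2i] + 2·[-5, -1+2i, -1, -1-2i]

Computing element-wise:
Z[0] = 2·(-3) + 2·(-5) = -16
Z[1] = 2·(3+2i) + 2·(-1+2i) = 4+8i
Z[2] = 2·(-3) + 2·(-1) = -8
Z[3] = 2·(3-2i) + 2·(-1-2i) = 4-8i

DFT(2x + 2y) = 2·X + 2·Y = [-16, 4+8i, -8, 4-8i]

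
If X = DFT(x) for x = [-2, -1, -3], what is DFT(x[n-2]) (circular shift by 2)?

Time shift by 2: X_shifted[k] = ω_3^(2k) · X[k]
Shifted x = [-1, -3, -2]

DFT(x[n-2]) = [-6, 1.5000+0.8660i, 1.5000-0.8660i]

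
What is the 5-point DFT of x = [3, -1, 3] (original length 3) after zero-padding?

Original 3-point DFT: [5, 2.0000+3.4641i, 2.0000-3.4641i]
Zero-padded 5-point DFT provides frequency interpolation.

DFT_5([x, 0, ...]) = [5, 0.2639-0.8123i, 4.7361+3.4410i, 4.7361-3.4410i, 0.2639+0.8123i]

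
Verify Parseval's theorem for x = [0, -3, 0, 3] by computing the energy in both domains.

Time domain:
Σ|x[n]|² = |0|² + |-3|² + |0|² + |3|² = 18.0000

Frequency domain:
(1/4)Σ|X[k]|² = (1/4)(|0|² + |6i|² + |0|² + |-6i|²) = (1/4)·72.0000 = 18.0000

Both sides agree, confirming Parseval's theorem.

Σ|x[n]|² = (1/N)Σ|X[k]|² = 18.0000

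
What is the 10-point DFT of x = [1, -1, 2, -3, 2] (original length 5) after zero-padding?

Original 5-point DFT: [1, 2.1180-0.0858i, -0.1180+6.5186i, -0.1180-6.5186i, 2.1180+0.0858i]
Zero-padded 10-point DFT provides frequency interpolation.

DFT_10([x, 0, ...]) = [1, 0.1180+0.3633i, 2.1180-0.0858i, -2.1180-1.5388i, -0.1180+6.5186i, 9, -0.1180-6.5186i, -2.1180+1.5388i, 2.1180+0.0858i, 0.1180-0.3633i]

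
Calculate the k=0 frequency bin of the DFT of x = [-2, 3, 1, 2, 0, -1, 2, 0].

X[0] = Σ(n=0 to 7) x[n] · ω_8^0 = Σ x[n]
= (-2) + (3) + (1) + (2) + (0) + (-1) + (2) + (0)

X[0] = 5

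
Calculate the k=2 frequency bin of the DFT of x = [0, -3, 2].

X[2] = Σ(n=0 to 2) x[n] · ω_3^(2n) where ω_3 = e^(-2πi/3)
= (0)·ω_3^0 + (-3)·ω_3^2 + (2)·ω_3^4

X[2] = 0.5000-4.3301i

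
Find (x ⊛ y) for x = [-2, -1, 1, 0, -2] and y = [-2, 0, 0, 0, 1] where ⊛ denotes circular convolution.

(x ⊛ y)[n] = Σ(m=0 to 4) x[m] · y[(n-m) mod 5]

Computing each output sample:
(x ⊛ y)[0] = 3
(x ⊛ y)[1] = 3
(x ⊛ y)[2] = -2
(x ⊛ y)[3] = -2
(x ⊛ y)[4] = 2

x ⊛ y = [3, 3, -2, -2, 2]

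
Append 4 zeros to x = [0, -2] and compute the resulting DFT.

Original 2-point DFT: [-2, 2]
Zero-padded 6-point DFT provides frequency interpolation.

DFT_6([x, 0, ...]) = [-2, -1.0000+1.7321i, 1.0000+1.7321i, 2, 1.0000-1.7321i, -1.0000-1.7321i]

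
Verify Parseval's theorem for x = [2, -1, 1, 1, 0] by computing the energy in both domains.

Time domain:
Σ|x[n]|² = |2|² + |-1|² + |1|² + |1|² + |0|² = 7.0000

Frequency domain:
(1/5)Σ|X[k]|² = (1/5)(|3|² + |0.0729+0.9511i|² + |3.4271+0.5878i|² + |3.4271-0.5878i|² + |0.0729-0.9511i|²) = (1/5)·35.0000 = 7.0000

Both sides agree, confirming Parseval's theorem.

Σ|x[n]|² = (1/N)Σ|X[k]|² = 7.0000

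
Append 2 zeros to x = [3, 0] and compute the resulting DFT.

Original 2-point DFT: [3, 3]
Zero-padded 4-point DFT provides frequency interpolation.

DFT_4([x, 0, ...]) = [3, 3, 3, 3]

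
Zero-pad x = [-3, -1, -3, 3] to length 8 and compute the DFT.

Original 4-point DFT: [-4, 4i, -8, -4i]
Zero-padded 8-point DFT provides frequency interpolation.

DFT_8([x, 0, ...]) = [-4, -5.8284+1.5858i, 4i, -0.1716-4.4142i, -8, -0.1716+4.4142i, -4i, -5.8284-1.5858i]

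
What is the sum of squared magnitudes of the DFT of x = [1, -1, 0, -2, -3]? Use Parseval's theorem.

Parseval: Σ|x[n]|² = (1/N)Σ|X[k]|², so Σ|X[k]|² = N·Σ|x[n]|² = 5·15.0000

Σ|X[k]|² = N·Σ|x[n]|² = 5·15.0000 = 75.0000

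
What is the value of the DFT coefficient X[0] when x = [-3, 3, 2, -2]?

X[0] = Σ(n=0 to 3) x[n] · ω_4^0 = Σ x[n]
= (-3) + (3) + (2) + (-2)

X[0] = 0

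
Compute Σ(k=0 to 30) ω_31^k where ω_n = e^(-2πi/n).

Sum of all nth roots of unity equals 0 for n > 1 (geometric series with r ≠ 1).

0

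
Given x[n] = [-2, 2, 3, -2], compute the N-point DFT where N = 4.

X[k] = Σ(n=0 to 3) x[n] · ω_4^(nk)
where ω_4 = e^(-2πi/4)

Computing each X[k]:
X[0] = 1
X[1] = -5-4i
X[2] = 1
X[3] = -5+4i

X = [1, -5-4i, 1, -5+4i]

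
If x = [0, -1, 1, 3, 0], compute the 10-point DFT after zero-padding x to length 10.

Original 5-point DFT: [3, -3.5451+2.1266i, 2.0451-1.3143i, 2.0451+1.3143i, -3.5451-2.1266i]
Zero-padded 10-point DFT provides frequency interpolation.

DFT_10([x, 0, ...]) = [3, -1.4271-3.2164i, -3.5451+2.1266i, 1.9271+3.3022i, 2.0451-1.3143i, -1, 2.0451+1.3143i, 1.9271-3.3022i, -3.5451-2.1266i, -1.4271+3.2164i]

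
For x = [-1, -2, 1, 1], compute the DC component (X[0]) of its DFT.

X[0] = Σ(n=0 to 3) x[n] · ω_4^0 = Σ x[n]
= (-1) + (-2) + (1) + (1)

X[0] = -1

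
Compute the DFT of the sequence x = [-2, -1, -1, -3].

X[k] = Σ(n=0 to 3) x[n] · ω_4^(nk)
where ω_4 = e^(-2πi/4)

Computing each X[k]:
X[0] = -7
X[1] = -1-2i
X[2] = 1
X[3] = -1+2i

X = [-7, -1-2i, 1, -1+2i]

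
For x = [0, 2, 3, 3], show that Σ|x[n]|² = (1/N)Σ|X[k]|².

Time domain:
Σ|x[n]|² = |0|² + |2|² + |3|² + |3|² = 22.0000

Frequency domain:
(1/4)Σ|X[k]|² = (1/4)(|8|² + |-3+1i|² + |-2|² + |-3-1i|²) = (1/4)·88.0000 = 22.0000

Both sides agree, confirming Parseval's theorem.

Σ|x[n]|² = (1/N)Σ|X[k]|² = 22.0000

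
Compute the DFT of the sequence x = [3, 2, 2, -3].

X[k] = Σ(n=0 to 3) x[n] · ω_4^(nk)
where ω_4 = e^(-2πi/4)

Computing each X[k]:
X[0] = 4
X[1] = 1-5i
X[2] = 6
X[3] = 1+5i

X = [4, 1-5i, 6, 1+5i]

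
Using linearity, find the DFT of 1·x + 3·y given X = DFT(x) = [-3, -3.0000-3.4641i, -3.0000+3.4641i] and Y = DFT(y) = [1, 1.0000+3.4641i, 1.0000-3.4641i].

By linearity: DFT(1x + 3y) = 1·DFT(x) + 3·DFT(y)
= 1·[-3, -3.0000-3.4641i, -3.0000+3.4641i] + 3·[1, 1.0000+3.4641i, 1.0000-3.4641i]

Computing element-wise:
Z[0] = 1·(-3) + 3·(1) = 0
Z[1] = 1·(-3.0000-3.4641i) + 3·(1.0000+3.4641i) = 6.9282i
Z[2] = 1·(-3.0000+3.4641i) + 3·(1.0000-3.4641i) = -6.9282i

DFT(1x + 3y) = 1·X + 3·Y = [0, 6.9282i, -6.9282i]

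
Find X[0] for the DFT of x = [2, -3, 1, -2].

X[0] = Σ(n=0 to 3) x[n] · ω_4^0 = Σ x[n]
= (2) + (-3) + (1) + (-2)

X[0] = -2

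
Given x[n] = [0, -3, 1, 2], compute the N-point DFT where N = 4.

X[k] = Σ(n=0 to 3) x[n] · ω_4^(nk)
where ω_4 = e^(-2πi/4)

Computing each X[k]:
X[0] = 0
X[1] = -1+5i
X[2] = 2
X[3] = -1-5i

X = [0, -1+5i, 2, -1-5i]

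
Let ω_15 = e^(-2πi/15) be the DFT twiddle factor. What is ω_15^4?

ω_15^4 = e^(-2πi·4/15)
= cos(-2π·4/15) + i·sin(-2π·4/15)
= cos(-8π/15) + i·sin(-8π/15)

ω_15^4 = cos(-8π/15) + i·sin(-8π/15) = -0.1045-0.9945i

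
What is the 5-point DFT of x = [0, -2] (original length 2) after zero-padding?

Original 2-point DFT: [-2, 2]
Zero-padded 5-point DFT provides frequency interpolation.

DFT_5([x, 0, ...]) = [-2, -0.6180+1.9021i, 1.6180+1.1756i, 1.6180-1.1756i, -0.6180-1.9021i]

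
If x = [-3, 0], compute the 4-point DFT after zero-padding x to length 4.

Original 2-point DFT: [-3, -3]
Zero-padded 4-point DFT provides frequency interpolation.

DFT_4([x, 0, ...]) = [-3, -3, -3, -3]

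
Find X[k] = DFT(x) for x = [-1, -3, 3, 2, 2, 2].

X[k] = Σ(n=0 to 5) x[n] · ω_6^(nk)
where ω_6 = e^(-2πi/6)

Computing each X[k]:
X[0] = 5
X[1] = -6.0000+3.4641i
X[2] = -1.0000+5.1962i
X[3] = 3
X[4] = -1.0000-5.1962i
X[5] = -6.0000-3.4641i

X = [5, -6.0000+3.4641i, -1.0000+5.1962i, 3, -1.0000-5.1962i, -6.0000-3.4641i]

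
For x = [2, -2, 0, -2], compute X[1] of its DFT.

X[1] = Σ(n=0 to 3) x[n] · ω_4^(1n) where ω_4 = e^(-2πi/4)
= (2)·ω_4^0 + (-2)·ω_4^1 + (0)·ω_4^2 + (-2)·ω_4^3

X[1] = 2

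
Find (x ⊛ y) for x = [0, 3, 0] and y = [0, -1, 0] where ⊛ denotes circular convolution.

(x ⊛ y)[n] = Σ(m=0 to 2) x[m] · y[(n-m) mod 3]

Computing each output sample:
(x ⊛ y)[0] = 0
(x ⊛ y)[1] = 0
(x ⊛ y)[2] = -3

x ⊛ y = [0, 0, -3]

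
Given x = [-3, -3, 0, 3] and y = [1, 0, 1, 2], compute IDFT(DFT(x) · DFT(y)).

(x ⊛ y)[n] = Σ(m=0 to 3) x[m] · y[(n-m) mod 4]

Computing each output sample:
(x ⊛ y)[0] = -9
(x ⊛ y)[1] = 0
(x ⊛ y)[2] = 3
(x ⊛ y)[3] = -6

x ⊛ y = [-9, 0, 3, -6]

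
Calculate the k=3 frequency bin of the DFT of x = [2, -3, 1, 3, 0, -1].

X[3] = Σ(n=0 to 5) x[n] · ω_6^(3n) where ω_6 = e^(-2πi/6)
= (2)·ω_6^0 + (-3)·ω_6^3 + (1)·ω_6^6 + (3)·ω_6^9 + (0)·ω_6^12 + (-1)·ω_6^15

X[3] = 4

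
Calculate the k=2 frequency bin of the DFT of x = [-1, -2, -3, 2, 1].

X[2] = Σ(n=0 to 4) x[n] · ω_5^(2n) where ω_5 = e^(-2πi/5)
= (-1)·ω_5^0 + (-2)·ω_5^2 + (-3)·ω_5^4 + (2)·ω_5^6 + (1)·ω_5^8

X[2] = -0.5000-2.9919i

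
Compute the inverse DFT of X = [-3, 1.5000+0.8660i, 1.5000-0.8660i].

x[n] = (1/3) Σ(k=0 to 2) X[k] · e^(2πikn/3)

Computing each x[n]:
x[0] = 0
x[1] = -2
x[2] = -1

x = [0, -2, -1]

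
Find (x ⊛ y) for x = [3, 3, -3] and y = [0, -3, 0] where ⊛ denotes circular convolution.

(x ⊛ y)[n] = Σ(m=0 to 2) x[m] · y[(n-m) mod 3]

Computing each output sample:
(x ⊛ y)[0] = 9
(x ⊛ y)[1] = -9
(x ⊛ y)[2] = -9

x ⊛ y = [9, -9, -9]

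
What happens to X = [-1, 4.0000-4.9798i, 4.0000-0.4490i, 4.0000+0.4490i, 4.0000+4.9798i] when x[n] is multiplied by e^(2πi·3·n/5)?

Modulation property: DFT(ω_5^(-3n)·x[n]) = X[(k-3) mod 5], so circularly shift X by 3 positions.

X[k-3] = [4.0000-0.4490i, 4.0000+0.4490i, 4.0000+4.9798i, -1, 4.0000-4.9798i]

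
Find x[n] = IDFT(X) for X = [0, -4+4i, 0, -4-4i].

x[n] = (1/4) Σ(k=0 to 3) X[k] · e^(2πikn/4)

Computing each x[n]:
x[0] = -2
x[1] = -2
x[2] = 2
x[3] = 2

x = [-2, -2, 2, 2]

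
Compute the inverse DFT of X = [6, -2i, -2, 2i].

x[n] = (1/4) Σ(k=0 to 3) X[k] · e^(2πikn/4)

Computing each x[n]:
x[0] = 1
x[1] = 3
x[2] = 1
x[3] = 1

x = [1, 3, 1, 1]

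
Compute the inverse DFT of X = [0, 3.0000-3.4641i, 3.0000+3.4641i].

x[n] = (1/3) Σ(k=0 to 2) X[k] · e^(2πikn/3)

Computing each x[n]:
x[0] = 2
x[1] = 1
x[2] = -3

x = [2, 1, -3]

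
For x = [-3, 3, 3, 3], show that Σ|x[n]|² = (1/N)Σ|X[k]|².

Time domain:
Σ|x[n]|² = |-3|² + |3|² + |3|² + |3|² = 36.0000

Frequency domain:
(1/4)Σ|X[k]|² = (1/4)(|6|² + |-6|² + |-6|² + |-6|²) = (1/4)·144.0000 = 36.0000

Both sides agree, confirming Parseval's theorem.

Σ|x[n]|² = (1/N)Σ|X[k]|² = 36.0000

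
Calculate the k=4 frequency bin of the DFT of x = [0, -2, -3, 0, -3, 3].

X[4] = Σ(n=0 to 5) x[n] · ω_6^(4n) where ω_6 = e^(-2πi/6)
= (0)·ω_6^0 + (-2)·ω_6^4 + (-3)·ω_6^8 + (0)·ω_6^12 + (-3)·ω_6^16 + (3)·ω_6^20

X[4] = 2.5000-4.3301i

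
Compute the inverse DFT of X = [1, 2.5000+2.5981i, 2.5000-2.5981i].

x[n] = (1/3) Σ(k=0 to 2) X[k] · e^(2πikn/3)

Computing each x[n]:
x[0] = 2
x[1] = -2
x[2] = 1

x = [2, -2, 1]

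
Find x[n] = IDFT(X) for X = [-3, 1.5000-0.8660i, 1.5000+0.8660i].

x[n] = (1/3) Σ(k=0 to 2) X[k] · e^(2πikn/3)

Computing each x[n]:
x[0] = 0
x[1] = -1
x[2] = -2

x = [0, -1, -2]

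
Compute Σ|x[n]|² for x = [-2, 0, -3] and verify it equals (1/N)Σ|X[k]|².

Time domain:
Σ|x[n]|² = |-2|² + |0|² + |-3|² = 13.0000

Frequency domain:
(1/3)Σ|X[k]|² = (1/3)(|-5|² + |-0.5000-2.5981i|² + |-0.5000+2.5981i|²) = (1/3)·39.0000 = 13.0000

Both sides agree, confirming Parseval's theorem.

Σ|x[n]|² = (1/N)Σ|X[k]|² = 13.0000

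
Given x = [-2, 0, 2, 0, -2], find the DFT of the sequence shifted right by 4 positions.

Time shift by 4: X_shifted[k] = ω_5^(4k) · X[k]
Shifted x = [0, 2, 0, -2, -2]

DFT(x[n-4]) = [-2, 1.6180-4.9798i, -0.6180-0.4490i, -0.6180+0.4490i, 1.6180+4.9798i]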